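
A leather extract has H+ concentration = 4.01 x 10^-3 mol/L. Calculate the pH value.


pH = 2.40

pH = -log10[H+]
pH = -log10(4.01 x 10^-3) = 2.40


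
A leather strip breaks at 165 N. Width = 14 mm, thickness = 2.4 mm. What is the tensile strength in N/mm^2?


4.91 N/mm^2


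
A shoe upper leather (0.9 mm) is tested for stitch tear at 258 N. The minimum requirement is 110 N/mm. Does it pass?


STS = 286.7 N/mm
Passes: Yes

STS = 258 / 0.9 = 286.7 N/mm
Minimum required: 110 N/mm
Passes: Yes


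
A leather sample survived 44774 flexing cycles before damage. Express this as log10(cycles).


4.65


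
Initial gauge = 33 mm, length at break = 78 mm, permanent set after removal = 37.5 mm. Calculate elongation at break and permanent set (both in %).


Elongation at break = 136.4%
Permanent set = 13.6%

Elongation at break = (78 - 33) / 33 x 100 = 136.4%
Permanent set = (37.5 - 33) / 33 x 100 = 13.6%


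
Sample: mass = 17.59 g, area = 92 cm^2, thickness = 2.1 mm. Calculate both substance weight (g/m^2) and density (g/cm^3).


SW = 17.59 / 92 x 10000 = 1912.0 g/m^2
Volume = 92 x 2.1 / 10 = 19.32 cm^3
Density = 17.59 / 19.32 = 0.910 g/cm^3


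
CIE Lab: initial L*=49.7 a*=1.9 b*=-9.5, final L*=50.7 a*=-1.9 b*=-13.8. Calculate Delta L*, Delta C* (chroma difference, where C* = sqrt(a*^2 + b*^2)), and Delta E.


Delta L* = 1.0
Delta C* = 4.24
Delta E = 5.82

Delta L* = 50.7 - 49.7 = 1.0
C1* = sqrt((1.9)^2 + (-9.5)^2) = 9.688
C2* = sqrt((-1.9)^2 + (-13.8)^2) = 13.930
Delta C* = 13.930 - 9.688 = 4.24
Delta E = sqrt((1.0)^2 + (-3.8)^2 + (-4.3)^2) = 5.82


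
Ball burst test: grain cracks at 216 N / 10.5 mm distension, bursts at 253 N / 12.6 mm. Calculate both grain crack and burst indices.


Crack index = 20.6 N/mm
Burst index = 20.1 N/mm


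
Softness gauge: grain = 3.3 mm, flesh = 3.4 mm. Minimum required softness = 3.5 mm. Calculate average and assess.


Average = (3.3 + 3.4) / 2 = 3.35 mm
Minimum = 3.5 mm
Meets requirement: No


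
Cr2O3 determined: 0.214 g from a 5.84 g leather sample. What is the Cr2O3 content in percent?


Cr2O3% = 0.214 / 5.84 x 100
Cr2O3% = 3.66%


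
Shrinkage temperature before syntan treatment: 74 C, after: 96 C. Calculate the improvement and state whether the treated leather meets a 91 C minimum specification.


Improvement = 22 C
Meets 91 C spec: Yes


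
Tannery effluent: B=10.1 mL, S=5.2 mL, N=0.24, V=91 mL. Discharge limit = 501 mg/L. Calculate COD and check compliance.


COD = 103.4 mg/L
Compliant: Yes

COD = (10.1 - 5.2) x 0.24 x 8000 / 91 = 103.4 mg/L
Limit: 501 mg/L
Compliant: Yes


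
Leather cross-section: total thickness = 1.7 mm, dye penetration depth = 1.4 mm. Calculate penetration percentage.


Penetration% = 1.4 / 1.7 x 100
Penetration = 82.4%


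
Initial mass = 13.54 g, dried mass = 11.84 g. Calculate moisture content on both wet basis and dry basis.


Wet basis = 12.6%
Dry basis = 14.4%

Moisture lost = 13.54 - 11.84 = 1.70 g
Wet basis MC = 1.70 / 13.54 x 100 = 12.6%
Dry basis MC = 1.70 / 11.84 x 100 = 14.4%


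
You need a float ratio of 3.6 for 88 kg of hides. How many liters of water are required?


Water = hide weight x target ratio
Water = 88 x 3.6 = 316.8 L


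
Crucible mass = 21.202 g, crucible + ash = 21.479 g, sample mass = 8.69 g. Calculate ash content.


Ash mass = 21.479 - 21.202 = 0.277 g
Ash% = 0.277 / 8.69 x 100 = 3.19%


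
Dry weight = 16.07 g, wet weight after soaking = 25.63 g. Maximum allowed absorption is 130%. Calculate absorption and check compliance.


WA = (25.63 - 16.07) / 16.07 x 100 = 59.5%
Maximum allowed: 130%
Compliant: Yes


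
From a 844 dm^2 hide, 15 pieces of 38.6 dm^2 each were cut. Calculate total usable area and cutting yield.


Total usable = 15 x 38.6 = 579.0 dm^2
Yield = 579.0 / 844 x 100 = 68.6%


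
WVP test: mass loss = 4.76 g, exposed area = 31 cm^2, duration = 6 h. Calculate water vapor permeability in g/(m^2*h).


255.91 g/(m^2*h)


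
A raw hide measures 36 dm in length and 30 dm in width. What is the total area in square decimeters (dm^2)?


1080 dm^2


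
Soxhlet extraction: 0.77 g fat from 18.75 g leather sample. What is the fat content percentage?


Fat content = 0.77 / 18.75 x 100
Fat = 4.1%


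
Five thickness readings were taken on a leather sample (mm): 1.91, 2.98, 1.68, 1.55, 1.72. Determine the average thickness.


1.97 mm

Sum = 1.91 + 2.98 + 1.68 + 1.55 + 1.72 = 9.84
Average = 9.84 / 5 = 1.97 mm


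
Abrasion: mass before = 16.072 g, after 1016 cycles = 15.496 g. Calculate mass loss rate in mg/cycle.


0.567 mg/cycle

Mass loss = 16.072 - 15.496 = 0.576 g
Rate = 0.576 / 1016 x 1000 = 0.567 mg/cycle


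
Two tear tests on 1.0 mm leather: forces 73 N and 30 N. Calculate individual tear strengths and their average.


Tear 1 = 73 / 1.0 = 73.0 N/mm
Tear 2 = 30 / 1.0 = 30.0 N/mm
Average = (73.0 + 30.0) / 2 = 51.5 N/mm


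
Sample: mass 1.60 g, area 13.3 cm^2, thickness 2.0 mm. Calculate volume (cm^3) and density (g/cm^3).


Thickness in cm = 2.0 / 10 = 0.20 cm
Volume = 13.3 x 0.20 = 2.660 cm^3
Density = 1.60 / 2.660 = 0.602 g/cm^3


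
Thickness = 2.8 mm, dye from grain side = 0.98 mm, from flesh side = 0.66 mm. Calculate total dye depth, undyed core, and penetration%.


Total dyed = 1.64 mm
Undyed core = 1.16 mm
Penetration = 58.6%

Total dyed = 0.98 + 0.66 = 1.64 mm
Undyed core = 2.8 - 1.64 = 1.16 mm
Penetration = 1.64 / 2.8 x 100 = 58.6%


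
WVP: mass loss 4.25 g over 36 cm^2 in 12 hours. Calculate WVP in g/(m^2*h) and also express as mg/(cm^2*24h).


WVP = 98.38 g/(m^2*h)
Daily rate = 236.11 mg/(cm^2*24h)

WVP = 4.25 / (36 x 12) x 10000 = 98.38 g/(m^2*h)
Mass loss in mg = 4.25 x 1000 = 4250 mg
Per cm^2 per 24h in mg: 4250 x 24 / (36 x 12) = 102000 / 432 = 236.11 mg/(cm^2*24h)


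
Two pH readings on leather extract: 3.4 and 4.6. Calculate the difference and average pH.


Difference = |3.4 - 4.6| = 1.2
Average = (3.4 + 4.6) / 2 = 4.00


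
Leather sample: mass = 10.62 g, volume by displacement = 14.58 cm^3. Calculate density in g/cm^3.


0.728 g/cm^3

Density = mass / volume
Density = 10.62 / 14.58 = 0.728 g/cm^3


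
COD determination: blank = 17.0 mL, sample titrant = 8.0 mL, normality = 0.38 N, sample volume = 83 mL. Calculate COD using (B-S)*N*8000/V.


COD = (17.0 - 8.0) x 0.38 x 8000 / 83
COD = 9.0 x 0.38 x 8000 / 83
COD = 329.6 mg/L


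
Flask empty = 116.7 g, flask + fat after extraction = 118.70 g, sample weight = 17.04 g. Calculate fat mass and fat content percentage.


Fat mass = 2.00 g
Fat content = 11.7%

Fat mass = 118.70 - 116.7 = 2.00 g
Fat% = 2.00 / 17.04 x 100 = 11.7%


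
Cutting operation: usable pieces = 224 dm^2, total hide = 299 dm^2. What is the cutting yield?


Yield = usable / total x 100
Yield = 224 / 299 x 100 = 74.9%


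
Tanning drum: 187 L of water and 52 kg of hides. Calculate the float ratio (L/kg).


Float ratio = water / hide weight
Ratio = 187 / 52 = 3.6


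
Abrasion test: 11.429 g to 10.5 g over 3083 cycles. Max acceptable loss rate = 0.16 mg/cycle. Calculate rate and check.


Rate = 0.301 mg/cycle
Passes: No


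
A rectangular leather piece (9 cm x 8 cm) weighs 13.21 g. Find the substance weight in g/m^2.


Area = 9 x 8 = 72 cm^2
SW = 13.21 / 72 x 10000 = 1834.7 g/m^2


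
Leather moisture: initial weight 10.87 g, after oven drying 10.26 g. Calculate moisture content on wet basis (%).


5.6%


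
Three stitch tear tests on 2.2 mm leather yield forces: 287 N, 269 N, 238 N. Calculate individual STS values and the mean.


STS1 = 130.5 N/mm
STS2 = 122.3 N/mm
STS3 = 108.2 N/mm
Mean = 120.3 N/mm

STS1 = 287 / 2.2 = 130.5 N/mm
STS2 = 269 / 2.2 = 122.3 N/mm
STS3 = 238 / 2.2 = 108.2 N/mm
Mean = (130.5 + 122.3 + 108.2) / 3 = 120.3 N/mm


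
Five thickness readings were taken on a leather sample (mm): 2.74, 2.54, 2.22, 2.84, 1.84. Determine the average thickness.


2.44 mm


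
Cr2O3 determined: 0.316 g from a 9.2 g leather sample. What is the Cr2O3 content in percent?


Cr2O3% = 0.316 / 9.2 x 100
Cr2O3% = 3.43%


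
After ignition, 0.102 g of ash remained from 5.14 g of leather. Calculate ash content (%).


1.98%

Ash% = 0.102 / 5.14 x 100
Ash% = 1.98%


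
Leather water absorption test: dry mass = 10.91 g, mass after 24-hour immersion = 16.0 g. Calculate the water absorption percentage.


Water absorbed = 16.0 - 10.91 = 5.09 g
WA% = 5.09 / 10.91 x 100 = 46.7%


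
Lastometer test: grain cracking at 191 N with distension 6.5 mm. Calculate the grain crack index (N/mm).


Grain crack index = force / distension
Index = 191 / 6.5 = 29.4 N/mm


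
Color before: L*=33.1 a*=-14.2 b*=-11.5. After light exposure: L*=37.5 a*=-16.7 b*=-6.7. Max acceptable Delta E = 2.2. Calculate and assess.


dL = 4.4, da = -2.5, db = 4.8
dE = sqrt((4.4)^2 + (-2.5)^2 + (4.8)^2) = 6.97
Max = 2.2
Passes: No


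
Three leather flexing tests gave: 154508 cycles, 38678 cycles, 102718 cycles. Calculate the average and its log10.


Average = (154508 + 38678 + 102718) / 3 = 98635 cycles
log10(98635) = 4.99


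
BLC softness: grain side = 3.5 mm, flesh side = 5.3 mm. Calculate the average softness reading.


Average = (3.5 + 5.3) / 2
Average = 4.40 mm


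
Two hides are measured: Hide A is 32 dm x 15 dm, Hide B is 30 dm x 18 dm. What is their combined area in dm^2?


1020 dm^2

Hide A area = 32 x 15 = 480 dm^2
Hide B area = 30 x 18 = 540 dm^2
Total = 480 + 540 = 1020 dm^2


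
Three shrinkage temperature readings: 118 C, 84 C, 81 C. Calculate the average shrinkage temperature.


Average = (118 + 84 + 81) / 3
Average = 283 / 3 = 94.3 C


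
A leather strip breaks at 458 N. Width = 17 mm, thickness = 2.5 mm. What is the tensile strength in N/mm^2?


10.78 N/mm^2


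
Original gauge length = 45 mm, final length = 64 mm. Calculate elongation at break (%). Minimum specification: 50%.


Elongation = 42.2%
Meets spec: No

Extension = 64 - 45 = 19 mm
Elongation = 19 / 45 x 100 = 42.2%
Minimum required: 50%
Meets specification: No


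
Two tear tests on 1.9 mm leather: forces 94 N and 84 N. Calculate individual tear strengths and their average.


Tear 1 = 49.5 N/mm
Tear 2 = 44.2 N/mm
Average = 46.9 N/mm


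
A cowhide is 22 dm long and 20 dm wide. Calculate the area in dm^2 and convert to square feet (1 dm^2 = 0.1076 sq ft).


440 dm^2
47.34 sq ft

Area = 22 x 20 = 440 dm^2
Conversion: 440 x 0.1076 = 47.34 sq ft


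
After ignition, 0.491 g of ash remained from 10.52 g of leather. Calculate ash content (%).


Ash% = 0.491 / 10.52 x 100
Ash% = 4.67%


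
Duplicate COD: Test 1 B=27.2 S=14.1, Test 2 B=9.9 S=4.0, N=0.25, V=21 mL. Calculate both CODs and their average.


COD1 = 1247.6 mg/L
COD2 = 561.9 mg/L
Average = 904.8 mg/L

COD1 = (27.2 - 14.1) x 0.25 x 8000 / 21 = 1247.6 mg/L
COD2 = (9.9 - 4.0) x 0.25 x 8000 / 21 = 561.9 mg/L
Average = (1247.6 + 561.9) / 2 = 904.8 mg/L


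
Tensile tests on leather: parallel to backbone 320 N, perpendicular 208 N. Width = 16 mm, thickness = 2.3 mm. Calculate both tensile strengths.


Parallel = 8.70 N/mm^2
Perpendicular = 5.65 N/mm^2

Area = 16 x 2.3 = 36.8 mm^2
TS (parallel) = 320 / 36.8 = 8.70 N/mm^2
TS (perpendicular) = 208 / 36.8 = 5.65 N/mm^2


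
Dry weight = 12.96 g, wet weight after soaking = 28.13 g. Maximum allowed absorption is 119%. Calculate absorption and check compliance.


Absorption = 117.1%
Compliant: Yes

WA = (28.13 - 12.96) / 12.96 x 100 = 117.1%
Maximum allowed: 119%
Compliant: Yes


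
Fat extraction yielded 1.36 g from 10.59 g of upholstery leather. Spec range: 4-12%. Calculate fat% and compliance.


Fat content = 12.8%
Compliant: No

Fat% = 1.36 / 10.59 x 100 = 12.8%
Spec range: 4-12%
Compliant: No


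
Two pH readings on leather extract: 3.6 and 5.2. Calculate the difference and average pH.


Difference = |3.6 - 5.2| = 1.6
Average = (3.6 + 5.2) / 2 = 4.40


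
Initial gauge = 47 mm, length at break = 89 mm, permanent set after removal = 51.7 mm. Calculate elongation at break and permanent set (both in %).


Elongation at break = 89.4%
Permanent set = 10.0%

Elongation at break = (89 - 47) / 47 x 100 = 89.4%
Permanent set = (51.7 - 47) / 47 x 100 = 10.0%


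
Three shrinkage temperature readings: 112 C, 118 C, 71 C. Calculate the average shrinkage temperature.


100.3 C

Average = (112 + 118 + 71) / 3
Average = 301 / 3 = 100.3 C


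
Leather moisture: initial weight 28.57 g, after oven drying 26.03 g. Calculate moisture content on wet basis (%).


Moisture = 28.57 - 26.03 = 2.54 g
MC = 2.54 / 28.57 x 100 = 8.9%


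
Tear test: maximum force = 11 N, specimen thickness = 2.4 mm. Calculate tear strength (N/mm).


4.6 N/mm

Tear strength = force / thickness
Tear = 11 / 2.4 = 4.6 N/mm


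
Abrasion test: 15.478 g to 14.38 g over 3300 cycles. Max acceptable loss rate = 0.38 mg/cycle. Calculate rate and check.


Rate = 0.333 mg/cycle
Passes: Yes


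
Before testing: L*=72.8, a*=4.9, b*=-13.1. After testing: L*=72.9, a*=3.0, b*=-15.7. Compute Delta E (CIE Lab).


Delta E = 3.22

dL = 72.9 - 72.8 = 0.1
da = 3.0 - 4.9 = -1.9
db = -15.7 - (-13.1) = -2.6
dE = sqrt((0.1)^2 + (-1.9)^2 + (-2.6)^2) = 3.22


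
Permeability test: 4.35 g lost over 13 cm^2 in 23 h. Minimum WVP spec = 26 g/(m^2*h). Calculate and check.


WVP = 145.48 g/(m^2*h)
Meets specification: Yes


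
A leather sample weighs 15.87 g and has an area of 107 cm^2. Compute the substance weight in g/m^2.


1483.2 g/m^2

Substance weight = mass / area x 10000
SW = 15.87 / 107 x 10000
SW = 1483.2 g/m^2


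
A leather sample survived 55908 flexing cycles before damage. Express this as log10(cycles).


4.75

log10(55908) = 4.75


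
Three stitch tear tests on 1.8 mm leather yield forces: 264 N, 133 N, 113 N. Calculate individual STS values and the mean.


STS1 = 264 / 1.8 = 146.7 N/mm
STS2 = 133 / 1.8 = 73.9 N/mm
STS3 = 113 / 1.8 = 62.8 N/mm
Mean = (146.7 + 73.9 + 62.8) / 3 = 94.5 N/mm


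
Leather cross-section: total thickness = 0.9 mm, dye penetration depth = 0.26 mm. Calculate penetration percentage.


28.9%

Penetration% = 0.26 / 0.9 x 100
Penetration = 28.9%


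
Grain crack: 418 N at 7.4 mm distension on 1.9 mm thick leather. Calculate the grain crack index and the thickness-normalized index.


Crack index = 56.5 N/mm
Normalized index = 29.7 N/mm per mm


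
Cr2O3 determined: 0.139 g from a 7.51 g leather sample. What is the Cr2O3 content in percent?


Cr2O3% = 0.139 / 7.51 x 100
Cr2O3% = 1.85%


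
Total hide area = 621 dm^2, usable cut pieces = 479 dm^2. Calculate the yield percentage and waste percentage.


Yield = 479 / 621 x 100 = 77.1%
Waste = 621 - 479 = 142 dm^2
Waste% = 100 - 77.1 = 22.9%


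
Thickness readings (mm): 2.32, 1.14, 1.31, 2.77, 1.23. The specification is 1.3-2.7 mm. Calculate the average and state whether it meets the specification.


Sum = 8.77
Average = 8.77 / 5 = 1.75 mm
Specification range: 1.3 to 2.7 mm
Within spec: Yes


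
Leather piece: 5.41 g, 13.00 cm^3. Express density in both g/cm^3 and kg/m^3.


0.416 g/cm^3
416 kg/m^3


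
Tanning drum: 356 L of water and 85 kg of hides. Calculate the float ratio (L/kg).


4.2


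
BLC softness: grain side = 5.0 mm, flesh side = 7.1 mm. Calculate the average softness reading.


6.05 mm

Average = (5.0 + 7.1) / 2
Average = 6.05 mm


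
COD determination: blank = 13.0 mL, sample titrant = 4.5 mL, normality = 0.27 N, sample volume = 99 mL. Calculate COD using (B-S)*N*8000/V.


COD = (13.0 - 4.5) x 0.27 x 8000 / 99
COD = 8.5 x 0.27 x 8000 / 99
COD = 185.5 mg/L


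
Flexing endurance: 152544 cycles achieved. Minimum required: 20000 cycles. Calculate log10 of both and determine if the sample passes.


Achieved: log10 = 5.18
Required: log10 = 4.30
Passes: Yes

log10(152544) = 5.18
log10(20000) = 4.30
Passes: Yes


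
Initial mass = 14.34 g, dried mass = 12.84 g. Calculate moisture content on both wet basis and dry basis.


Moisture lost = 14.34 - 12.84 = 1.50 g
Wet basis MC = 1.50 / 14.34 x 100 = 10.5%
Dry basis MC = 1.50 / 12.84 x 100 = 11.7%


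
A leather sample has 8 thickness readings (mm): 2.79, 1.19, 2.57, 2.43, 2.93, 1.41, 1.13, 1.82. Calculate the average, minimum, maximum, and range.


Average = 2.03 mm
Min = 1.13 mm
Max = 2.93 mm
Range = 1.80 mm

Sum = 16.27
Average = 16.27 / 8 = 2.03 mm
Minimum = 1.13 mm
Maximum = 2.93 mm
Range = 2.93 - 1.13 = 1.80 mm


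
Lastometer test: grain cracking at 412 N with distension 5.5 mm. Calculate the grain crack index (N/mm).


74.9 N/mm

Grain crack index = force / distension
Index = 412 / 5.5 = 74.9 N/mm


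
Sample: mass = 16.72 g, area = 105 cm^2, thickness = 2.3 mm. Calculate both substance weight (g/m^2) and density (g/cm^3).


SW = 16.72 / 105 x 10000 = 1592.4 g/m^2
Volume = 105 x 2.3 / 10 = 24.15 cm^3
Density = 16.72 / 24.15 = 0.692 g/cm^3


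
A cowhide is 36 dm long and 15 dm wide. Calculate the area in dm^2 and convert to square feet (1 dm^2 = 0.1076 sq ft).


540 dm^2
58.10 sq ft

Area = 36 x 15 = 540 dm^2
Conversion: 540 x 0.1076 = 58.10 sq ft


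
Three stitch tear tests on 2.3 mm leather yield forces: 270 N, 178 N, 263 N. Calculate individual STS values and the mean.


STS1 = 270 / 2.3 = 117.4 N/mm
STS2 = 178 / 2.3 = 77.4 N/mm
STS3 = 263 / 2.3 = 114.3 N/mm
Mean = (117.4 + 77.4 + 114.3) / 3 = 103.0 N/mm


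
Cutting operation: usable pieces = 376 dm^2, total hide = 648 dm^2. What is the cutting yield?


Yield = usable / total x 100
Yield = 376 / 648 x 100 = 58.0%


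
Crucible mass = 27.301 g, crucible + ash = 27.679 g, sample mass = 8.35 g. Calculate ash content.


Ash mass = 27.679 - 27.301 = 0.378 g
Ash% = 0.378 / 8.35 x 100 = 4.53%


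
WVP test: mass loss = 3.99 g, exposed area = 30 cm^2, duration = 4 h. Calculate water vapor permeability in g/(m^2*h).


WVP = mass_loss / (area x time) x 10000
WVP = 3.99 / (30 x 4) x 10000
WVP = 3.99 / 120 x 10000 = 332.50 g/(m^2*h)


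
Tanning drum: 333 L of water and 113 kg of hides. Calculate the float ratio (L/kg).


Float ratio = water / hide weight
Ratio = 333 / 113 = 2.9


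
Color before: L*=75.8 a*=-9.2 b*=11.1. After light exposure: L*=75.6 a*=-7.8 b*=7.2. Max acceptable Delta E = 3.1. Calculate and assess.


dL = -0.2, da = 1.4, db = -3.9
dE = sqrt((-0.2)^2 + (1.4)^2 + (-3.9)^2) = 4.15
Max = 3.1
Passes: No


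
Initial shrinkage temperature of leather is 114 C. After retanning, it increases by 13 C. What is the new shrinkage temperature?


New Ts = 114 + 13 = 127 C


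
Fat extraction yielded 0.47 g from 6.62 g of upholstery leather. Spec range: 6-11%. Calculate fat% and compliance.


Fat% = 0.47 / 6.62 x 100 = 7.1%
Spec range: 6-11%
Compliant: Yes


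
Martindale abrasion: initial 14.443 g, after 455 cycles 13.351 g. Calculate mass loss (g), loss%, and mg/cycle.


Mass loss = 1.092 g
Loss = 7.56%
Rate = 2.400 mg/cycle


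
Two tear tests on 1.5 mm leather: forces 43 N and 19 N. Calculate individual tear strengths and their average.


Tear 1 = 43 / 1.5 = 28.7 N/mm
Tear 2 = 19 / 1.5 = 12.7 N/mm
Average = (28.7 + 12.7) / 2 = 20.7 N/mm


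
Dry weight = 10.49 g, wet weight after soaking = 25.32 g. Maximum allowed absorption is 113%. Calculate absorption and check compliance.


Absorption = 141.4%
Compliant: No


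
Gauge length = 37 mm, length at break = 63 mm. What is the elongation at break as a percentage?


Extension = 63 - 37 = 26 mm
Elongation = 26 / 37 x 100 = 70.3%


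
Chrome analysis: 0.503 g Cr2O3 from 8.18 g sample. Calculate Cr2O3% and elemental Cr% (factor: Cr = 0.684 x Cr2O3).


Cr2O3% = 0.503 / 8.18 x 100 = 6.15%
Cr% = 6.15 x 0.684 = 4.21%


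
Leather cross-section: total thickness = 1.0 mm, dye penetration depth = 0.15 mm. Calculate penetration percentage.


15.0%

Penetration% = 0.15 / 1.0 x 100
Penetration = 15.0%


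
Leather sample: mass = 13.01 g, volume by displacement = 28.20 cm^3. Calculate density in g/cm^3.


Density = mass / volume
Density = 13.01 / 28.20 = 0.461 g/cm^3


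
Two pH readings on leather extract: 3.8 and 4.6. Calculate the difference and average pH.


Difference = 0.8
Average pH = 4.20


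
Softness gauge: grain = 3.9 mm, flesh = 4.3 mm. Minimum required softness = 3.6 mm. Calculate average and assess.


Average softness = 4.10 mm
Meets requirement: Yes


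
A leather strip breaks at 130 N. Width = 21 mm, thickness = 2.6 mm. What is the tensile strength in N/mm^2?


2.38 N/mm^2

Cross-sectional area = 21 x 2.6 = 54.6 mm^2
Tensile strength = 130 / 54.6 = 2.38 N/mm^2


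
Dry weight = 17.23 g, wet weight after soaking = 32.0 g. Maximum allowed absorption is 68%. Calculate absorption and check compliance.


Absorption = 85.7%
Compliant: No

WA = (32.0 - 17.23) / 17.23 x 100 = 85.7%
Maximum allowed: 68%
Compliant: No


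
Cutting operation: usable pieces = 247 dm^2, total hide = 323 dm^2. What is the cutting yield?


76.5%


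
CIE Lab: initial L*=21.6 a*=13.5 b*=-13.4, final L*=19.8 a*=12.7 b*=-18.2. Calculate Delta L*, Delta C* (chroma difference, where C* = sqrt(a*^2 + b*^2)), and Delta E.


Delta L* = -1.8
Delta C* = 3.17
Delta E = 5.19

Delta L* = 19.8 - 21.6 = -1.8
C1* = sqrt((13.5)^2 + (-13.4)^2) = 19.021
C2* = sqrt((12.7)^2 + (-18.2)^2) = 22.193
Delta C* = 22.193 - 19.021 = 3.17
Delta E = sqrt((-1.8)^2 + (-0.8)^2 + (-4.8)^2) = 5.19


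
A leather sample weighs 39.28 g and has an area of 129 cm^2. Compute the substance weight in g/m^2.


Substance weight = mass / area x 10000
SW = 39.28 / 129 x 10000
SW = 3045.0 g/m^2


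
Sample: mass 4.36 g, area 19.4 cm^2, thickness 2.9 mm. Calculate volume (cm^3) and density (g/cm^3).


Thickness in cm = 2.9 / 10 = 0.29 cm
Volume = 19.4 x 0.29 = 5.626 cm^3
Density = 4.36 / 5.626 = 0.775 g/cm^3


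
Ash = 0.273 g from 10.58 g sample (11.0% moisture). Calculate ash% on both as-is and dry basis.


As-is ash = 2.58%
Dry-basis ash = 2.90%


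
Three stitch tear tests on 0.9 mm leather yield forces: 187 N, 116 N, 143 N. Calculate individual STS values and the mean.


STS1 = 207.8 N/mm
STS2 = 128.9 N/mm
STS3 = 158.9 N/mm
Mean = 165.2 N/mm


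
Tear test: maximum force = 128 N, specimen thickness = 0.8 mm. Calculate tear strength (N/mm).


Tear strength = force / thickness
Tear = 128 / 0.8 = 160.0 N/mm


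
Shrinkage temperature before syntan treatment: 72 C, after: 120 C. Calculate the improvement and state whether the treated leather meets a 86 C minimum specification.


Improvement = 48 C
Meets 86 C spec: Yes


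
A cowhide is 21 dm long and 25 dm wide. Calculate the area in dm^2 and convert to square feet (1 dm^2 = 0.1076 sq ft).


Area = 21 x 25 = 525 dm^2
Conversion: 525 x 0.1076 = 56.49 sq ft


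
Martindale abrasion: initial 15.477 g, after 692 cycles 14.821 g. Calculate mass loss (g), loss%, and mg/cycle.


Mass loss = 0.656 g
Loss = 4.24%
Rate = 0.948 mg/cycle


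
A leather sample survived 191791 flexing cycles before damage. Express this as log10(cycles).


log10(191791) = 5.28


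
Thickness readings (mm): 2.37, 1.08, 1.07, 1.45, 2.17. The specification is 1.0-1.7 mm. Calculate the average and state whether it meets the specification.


Average = 1.63 mm
Within specification: Yes


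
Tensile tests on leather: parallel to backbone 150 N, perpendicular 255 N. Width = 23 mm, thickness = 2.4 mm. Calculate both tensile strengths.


Parallel = 2.72 N/mm^2
Perpendicular = 4.62 N/mm^2

Area = 23 x 2.4 = 55.2 mm^2
TS (parallel) = 150 / 55.2 = 2.72 N/mm^2
TS (perpendicular) = 255 / 55.2 = 4.62 N/mm^2


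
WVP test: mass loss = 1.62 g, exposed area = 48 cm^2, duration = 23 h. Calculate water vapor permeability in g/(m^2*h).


14.67 g/(m^2*h)

WVP = mass_loss / (area x time) x 10000
WVP = 1.62 / (48 x 23) x 10000
WVP = 1.62 / 1104 x 10000 = 14.67 g/(m^2*h)


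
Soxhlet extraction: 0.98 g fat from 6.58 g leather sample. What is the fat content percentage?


14.9%

Fat content = 0.98 / 6.58 x 100
Fat = 14.9%


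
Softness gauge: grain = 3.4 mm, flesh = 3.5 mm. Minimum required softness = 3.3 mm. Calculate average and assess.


Average = (3.4 + 3.5) / 2 = 3.45 mm
Minimum = 3.3 mm
Meets requirement: Yes


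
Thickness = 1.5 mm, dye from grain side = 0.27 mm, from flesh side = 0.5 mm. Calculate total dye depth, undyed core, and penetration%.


Total dyed = 0.77 mm
Undyed core = 0.73 mm
Penetration = 51.3%

Total dyed = 0.27 + 0.5 = 0.77 mm
Undyed core = 1.5 - 0.77 = 0.73 mm
Penetration = 0.77 / 1.5 x 100 = 51.3%


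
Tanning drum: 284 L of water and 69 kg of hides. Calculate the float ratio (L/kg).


4.1

Float ratio = water / hide weight
Ratio = 284 / 69 = 4.1


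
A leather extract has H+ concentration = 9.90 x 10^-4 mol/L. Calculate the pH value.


pH = 3.00


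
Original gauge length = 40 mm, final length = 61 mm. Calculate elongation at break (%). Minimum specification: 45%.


Elongation = 52.5%
Meets spec: Yes

Extension = 61 - 40 = 21 mm
Elongation = 21 / 40 x 100 = 52.5%
Minimum required: 45%
Meets specification: Yes


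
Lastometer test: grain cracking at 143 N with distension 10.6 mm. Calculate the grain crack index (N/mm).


13.5 N/mm

Grain crack index = force / distension
Index = 143 / 10.6 = 13.5 N/mm


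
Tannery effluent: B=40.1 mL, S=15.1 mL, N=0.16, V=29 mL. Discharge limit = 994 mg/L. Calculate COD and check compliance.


COD = (40.1 - 15.1) x 0.16 x 8000 / 29 = 1103.4 mg/L
Limit: 994 mg/L
Compliant: No


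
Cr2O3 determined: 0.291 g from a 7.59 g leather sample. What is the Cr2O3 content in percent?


Cr2O3% = 0.291 / 7.59 x 100
Cr2O3% = 3.83%


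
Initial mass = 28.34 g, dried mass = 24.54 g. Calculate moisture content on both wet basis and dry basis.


Moisture lost = 28.34 - 24.54 = 3.80 g
Wet basis MC = 3.80 / 28.34 x 100 = 13.4%
Dry basis MC = 3.80 / 24.54 x 100 = 15.5%


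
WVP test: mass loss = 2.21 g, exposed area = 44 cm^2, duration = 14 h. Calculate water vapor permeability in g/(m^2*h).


35.88 g/(m^2*h)

WVP = mass_loss / (area x time) x 10000
WVP = 2.21 / (44 x 14) x 10000
WVP = 2.21 / 616 x 10000 = 35.88 g/(m^2*h)


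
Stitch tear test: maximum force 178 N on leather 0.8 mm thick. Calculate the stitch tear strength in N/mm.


222.5 N/mm


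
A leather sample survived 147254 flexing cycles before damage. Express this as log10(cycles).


5.17


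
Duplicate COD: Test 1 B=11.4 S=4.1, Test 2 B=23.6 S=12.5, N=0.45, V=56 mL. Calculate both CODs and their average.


COD1 = 469.3 mg/L
COD2 = 713.6 mg/L
Average = 591.5 mg/L


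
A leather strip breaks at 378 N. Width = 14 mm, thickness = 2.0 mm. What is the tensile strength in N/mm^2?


13.50 N/mm^2


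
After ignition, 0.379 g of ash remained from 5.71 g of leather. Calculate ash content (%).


6.64%

Ash% = 0.379 / 5.71 x 100
Ash% = 6.64%


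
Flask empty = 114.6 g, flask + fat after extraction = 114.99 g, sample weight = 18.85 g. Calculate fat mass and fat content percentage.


Fat mass = 0.39 g
Fat content = 2.1%

Fat mass = 114.99 - 114.6 = 0.39 g
Fat% = 0.39 / 18.85 x 100 = 2.1%


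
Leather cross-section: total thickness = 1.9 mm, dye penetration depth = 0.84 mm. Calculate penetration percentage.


44.2%


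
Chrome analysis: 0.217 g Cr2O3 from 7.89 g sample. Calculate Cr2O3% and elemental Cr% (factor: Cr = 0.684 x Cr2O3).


Cr2O3% = 0.217 / 7.89 x 100 = 2.75%
Cr% = 2.75 x 0.684 = 1.88%


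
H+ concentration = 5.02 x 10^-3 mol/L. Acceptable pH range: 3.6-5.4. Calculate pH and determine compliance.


pH = 2.30
Compliant: No

pH = -log10(5.02 x 10^-3) = 2.30
Range: 3.6 to 5.4
Compliant: No


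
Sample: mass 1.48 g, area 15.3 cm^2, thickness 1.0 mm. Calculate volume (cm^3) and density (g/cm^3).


Volume = 1.530 cm^3
Density = 0.967 g/cm^3

Thickness in cm = 1.0 / 10 = 0.10 cm
Volume = 15.3 x 0.10 = 1.530 cm^3
Density = 1.48 / 1.530 = 0.967 g/cm^3


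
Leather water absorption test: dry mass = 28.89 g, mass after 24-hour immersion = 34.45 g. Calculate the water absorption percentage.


19.2%

Water absorbed = 34.45 - 28.89 = 5.56 g
WA% = 5.56 / 28.89 x 100 = 19.2%


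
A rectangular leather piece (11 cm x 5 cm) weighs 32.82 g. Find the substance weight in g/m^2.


5967.3 g/m^2

Area = 11 x 5 = 55 cm^2
SW = 32.82 / 55 x 10000 = 5967.3 g/m^2


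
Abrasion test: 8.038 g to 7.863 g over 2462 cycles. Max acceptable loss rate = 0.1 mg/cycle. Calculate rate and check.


Loss = 8.038 - 7.863 = 0.175 g
Rate = 0.175 g / 2462 cycles x 1000 = 0.071 mg/cycle
Max = 0.1 mg/cycle
Passes: Yes


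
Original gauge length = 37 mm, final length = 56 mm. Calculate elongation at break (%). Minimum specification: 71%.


Extension = 56 - 37 = 19 mm
Elongation = 19 / 37 x 100 = 51.4%
Minimum required: 71%
Meets specification: No


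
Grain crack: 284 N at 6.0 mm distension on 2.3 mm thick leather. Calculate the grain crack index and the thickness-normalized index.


Crack index = 284 / 6.0 = 47.3 N/mm
Normalized = 47.3 / 2.3 = 20.6 N/mm per mm


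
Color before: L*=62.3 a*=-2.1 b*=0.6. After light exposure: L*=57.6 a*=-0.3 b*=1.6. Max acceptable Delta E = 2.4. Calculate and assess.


Delta E = 5.13
Passes: No

dL = -4.7, da = 1.8, db = 1.0
dE = sqrt((-4.7)^2 + (1.8)^2 + (1.0)^2) = 5.13
Max = 2.4
Passes: No


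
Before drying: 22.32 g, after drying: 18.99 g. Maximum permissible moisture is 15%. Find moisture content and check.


Moisture content = 14.9%
Acceptable: Yes


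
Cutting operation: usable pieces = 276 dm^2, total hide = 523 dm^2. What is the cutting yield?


Yield = usable / total x 100
Yield = 276 / 523 x 100 = 52.8%


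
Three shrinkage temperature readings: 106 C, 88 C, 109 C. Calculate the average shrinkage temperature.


Average = (106 + 88 + 109) / 3
Average = 303 / 3 = 101.0 C


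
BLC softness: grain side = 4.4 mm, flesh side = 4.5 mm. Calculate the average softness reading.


4.45 mm

Average = (4.4 + 4.5) / 2
Average = 4.45 mm


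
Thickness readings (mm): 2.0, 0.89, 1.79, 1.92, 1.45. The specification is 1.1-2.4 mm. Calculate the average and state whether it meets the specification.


Sum = 8.05
Average = 8.05 / 5 = 1.61 mm
Specification range: 1.1 to 2.4 mm
Within spec: Yes


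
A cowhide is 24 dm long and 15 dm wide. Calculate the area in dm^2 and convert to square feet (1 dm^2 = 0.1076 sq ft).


360 dm^2
38.74 sq ft

Area = 24 x 15 = 360 dm^2
Conversion: 360 x 0.1076 = 38.74 sq ft


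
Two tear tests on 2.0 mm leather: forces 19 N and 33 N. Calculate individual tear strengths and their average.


Tear 1 = 9.5 N/mm
Tear 2 = 16.5 N/mm
Average = 13.0 N/mm


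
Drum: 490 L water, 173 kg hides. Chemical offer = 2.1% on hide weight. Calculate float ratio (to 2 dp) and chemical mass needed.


Float ratio = 2.83
Chemical needed = 3.633 kg

Float ratio = 490 / 173 = 2.83
Chemical = 173 x 2.1 / 100 = 3.633 kg


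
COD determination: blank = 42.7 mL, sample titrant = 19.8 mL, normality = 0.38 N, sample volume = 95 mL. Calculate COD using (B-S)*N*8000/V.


COD = (42.7 - 19.8) x 0.38 x 8000 / 95
COD = 22.9 x 0.38 x 8000 / 95
COD = 732.8 mg/L


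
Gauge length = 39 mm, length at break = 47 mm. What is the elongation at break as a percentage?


20.5%

Extension = 47 - 39 = 8 mm
Elongation = 8 / 39 x 100 = 20.5%


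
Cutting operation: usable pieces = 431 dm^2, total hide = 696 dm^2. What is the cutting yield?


Yield = usable / total x 100
Yield = 431 / 696 x 100 = 61.9%


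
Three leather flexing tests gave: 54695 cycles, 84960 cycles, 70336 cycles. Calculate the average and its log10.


Average = (54695 + 84960 + 70336) / 3 = 69997 cycles
log10(69997) = 4.85


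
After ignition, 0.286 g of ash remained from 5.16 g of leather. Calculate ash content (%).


Ash% = 0.286 / 5.16 x 100
Ash% = 5.54%


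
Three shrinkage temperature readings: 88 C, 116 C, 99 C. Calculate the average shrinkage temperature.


101.0 C

Average = (88 + 116 + 99) / 3
Average = 303 / 3 = 101.0 C


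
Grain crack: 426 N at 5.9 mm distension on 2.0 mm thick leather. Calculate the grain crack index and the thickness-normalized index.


Crack index = 426 / 5.9 = 72.2 N/mm
Normalized = 72.2 / 2.0 = 36.1 N/mm per mm


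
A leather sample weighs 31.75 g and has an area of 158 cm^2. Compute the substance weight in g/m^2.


2009.5 g/m^2

Substance weight = mass / area x 10000
SW = 31.75 / 158 x 10000
SW = 2009.5 g/m^2


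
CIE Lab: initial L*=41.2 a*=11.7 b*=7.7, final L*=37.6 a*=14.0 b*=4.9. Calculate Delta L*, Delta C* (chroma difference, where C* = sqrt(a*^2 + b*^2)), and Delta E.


Delta L* = 37.6 - 41.2 = -3.6
C1* = sqrt((11.7)^2 + (7.7)^2) = 14.006
C2* = sqrt((14.0)^2 + (4.9)^2) = 14.833
Delta C* = 14.833 - 14.006 = 0.83
Delta E = sqrt((-3.6)^2 + (2.3)^2 + (-2.8)^2) = 5.11


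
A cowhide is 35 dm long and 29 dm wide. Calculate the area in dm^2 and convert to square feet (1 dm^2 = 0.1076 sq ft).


1015 dm^2
109.21 sq ft


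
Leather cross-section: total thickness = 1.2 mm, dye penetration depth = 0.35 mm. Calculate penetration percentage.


29.2%

Penetration% = 0.35 / 1.2 x 100
Penetration = 29.2%


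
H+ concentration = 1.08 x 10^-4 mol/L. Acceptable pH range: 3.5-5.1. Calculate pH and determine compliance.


pH = 3.97
Compliant: Yes

pH = -log10(1.08 x 10^-4) = 3.97
Range: 3.5 to 5.1
Compliant: Yes


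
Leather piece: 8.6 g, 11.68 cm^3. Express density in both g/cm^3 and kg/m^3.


Density = 8.6 / 11.68 = 0.736 g/cm^3
Convert: 0.736 x 1000 = 736 kg/m^3


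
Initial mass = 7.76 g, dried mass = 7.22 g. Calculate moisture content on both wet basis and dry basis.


Moisture lost = 7.76 - 7.22 = 0.54 g
Wet basis MC = 0.54 / 7.76 x 100 = 7.0%
Dry basis MC = 0.54 / 7.22 x 100 = 7.5%


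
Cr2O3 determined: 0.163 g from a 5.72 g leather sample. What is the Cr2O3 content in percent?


Cr2O3% = 0.163 / 5.72 x 100
Cr2O3% = 2.85%


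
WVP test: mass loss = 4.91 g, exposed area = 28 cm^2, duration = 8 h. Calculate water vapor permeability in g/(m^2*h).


WVP = mass_loss / (area x time) x 10000
WVP = 4.91 / (28 x 8) x 10000
WVP = 4.91 / 224 x 10000 = 219.20 g/(m^2*h)


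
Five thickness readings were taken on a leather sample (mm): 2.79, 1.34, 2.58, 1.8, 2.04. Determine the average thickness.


2.11 mm

Sum = 2.79 + 1.34 + 2.58 + 1.8 + 2.04 = 10.55
Average = 10.55 / 5 = 2.11 mm


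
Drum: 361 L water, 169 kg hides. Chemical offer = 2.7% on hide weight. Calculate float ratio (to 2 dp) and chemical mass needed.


Float ratio = 361 / 169 = 2.14
Chemical = 169 x 2.7 / 100 = 4.563 kg


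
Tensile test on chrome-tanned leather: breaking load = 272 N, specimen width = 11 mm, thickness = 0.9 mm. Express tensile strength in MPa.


Cross-section = 11 x 0.9 = 9.9 mm^2
TS = 272 / 9.9 = 27.47 MPa
(1 N/mm^2 = 1 MPa)


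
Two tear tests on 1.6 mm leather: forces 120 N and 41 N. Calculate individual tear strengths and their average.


Tear 1 = 120 / 1.6 = 75.0 N/mm
Tear 2 = 41 / 1.6 = 25.6 N/mm
Average = (75.0 + 25.6) / 2 = 50.3 N/mm


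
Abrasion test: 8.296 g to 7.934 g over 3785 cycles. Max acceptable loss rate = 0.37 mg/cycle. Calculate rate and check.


Rate = 0.096 mg/cycle
Passes: Yes

Loss = 8.296 - 7.934 = 0.362 g
Rate = 0.362 g / 3785 cycles x 1000 = 0.096 mg/cycle
Max = 0.37 mg/cycle
Passes: Yes


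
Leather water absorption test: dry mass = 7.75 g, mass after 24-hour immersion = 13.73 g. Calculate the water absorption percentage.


Water absorbed = 13.73 - 7.75 = 5.98 g
WA% = 5.98 / 7.75 x 100 = 77.2%


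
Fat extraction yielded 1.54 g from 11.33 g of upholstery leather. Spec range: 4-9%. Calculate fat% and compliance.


Fat content = 13.6%
Compliant: No

Fat% = 1.54 / 11.33 x 100 = 13.6%
Spec range: 4-9%
Compliant: No


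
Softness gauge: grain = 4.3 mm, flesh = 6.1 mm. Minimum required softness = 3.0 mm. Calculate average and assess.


Average = (4.3 + 6.1) / 2 = 5.20 mm
Minimum = 3.0 mm
Meets requirement: Yes


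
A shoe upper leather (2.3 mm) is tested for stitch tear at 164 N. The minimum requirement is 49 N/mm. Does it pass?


STS = 164 / 2.3 = 71.3 N/mm
Minimum required: 49 N/mm
Passes: Yes


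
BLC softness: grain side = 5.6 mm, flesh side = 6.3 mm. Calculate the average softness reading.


5.95 mm


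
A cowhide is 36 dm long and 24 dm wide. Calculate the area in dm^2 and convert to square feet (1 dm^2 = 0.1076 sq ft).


864 dm^2
92.97 sq ft


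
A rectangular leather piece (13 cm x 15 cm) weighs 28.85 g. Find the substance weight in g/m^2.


Area = 13 x 15 = 195 cm^2
SW = 28.85 / 195 x 10000 = 1479.5 g/m^2


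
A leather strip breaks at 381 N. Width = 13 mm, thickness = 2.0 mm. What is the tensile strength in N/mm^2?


14.65 N/mm^2

Cross-sectional area = 13 x 2.0 = 26.0 mm^2
Tensile strength = 381 / 26.0 = 14.65 N/mm^2


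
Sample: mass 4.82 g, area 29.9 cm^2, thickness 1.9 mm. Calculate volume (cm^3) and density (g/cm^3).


Thickness in cm = 1.9 / 10 = 0.19 cm
Volume = 29.9 x 0.19 = 5.681 cm^3
Density = 4.82 / 5.681 = 0.848 g/cm^3


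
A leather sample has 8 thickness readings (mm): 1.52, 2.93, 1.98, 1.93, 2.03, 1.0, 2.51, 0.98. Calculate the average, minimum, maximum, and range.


Sum = 14.88
Average = 14.88 / 8 = 1.86 mm
Minimum = 0.98 mm
Maximum = 2.93 mm
Range = 2.93 - 0.98 = 1.95 mm


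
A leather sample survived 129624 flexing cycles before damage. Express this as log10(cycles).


5.11

log10(129624) = 5.11


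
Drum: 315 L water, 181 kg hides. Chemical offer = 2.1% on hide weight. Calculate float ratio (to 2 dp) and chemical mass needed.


Float ratio = 315 / 181 = 1.74
Chemical = 181 x 2.1 / 100 = 3.801 kg


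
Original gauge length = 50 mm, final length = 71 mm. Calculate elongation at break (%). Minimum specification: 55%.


Elongation = 42.0%
Meets spec: No


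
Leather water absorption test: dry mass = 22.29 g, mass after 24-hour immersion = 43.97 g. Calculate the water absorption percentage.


Water absorbed = 43.97 - 22.29 = 21.68 g
WA% = 21.68 / 22.29 x 100 = 97.3%


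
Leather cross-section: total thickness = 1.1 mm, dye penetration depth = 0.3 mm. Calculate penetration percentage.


27.3%

Penetration% = 0.3 / 1.1 x 100
Penetration = 27.3%


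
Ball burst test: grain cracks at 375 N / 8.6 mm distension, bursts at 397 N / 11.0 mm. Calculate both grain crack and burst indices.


Crack index = 43.6 N/mm
Burst index = 36.1 N/mm

Crack index = 375 / 8.6 = 43.6 N/mm
Burst index = 397 / 11.0 = 36.1 N/mm


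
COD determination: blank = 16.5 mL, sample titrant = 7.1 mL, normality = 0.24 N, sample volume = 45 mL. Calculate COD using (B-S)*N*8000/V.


401.1 mg/L

COD = (16.5 - 7.1) x 0.24 x 8000 / 45
COD = 9.4 x 0.24 x 8000 / 45
COD = 401.1 mg/L


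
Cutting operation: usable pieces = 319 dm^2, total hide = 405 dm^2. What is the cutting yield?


78.8%

Yield = usable / total x 100
Yield = 319 / 405 x 100 = 78.8%


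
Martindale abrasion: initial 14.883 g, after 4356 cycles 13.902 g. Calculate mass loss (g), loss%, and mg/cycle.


Mass loss = 0.981 g
Loss = 6.59%
Rate = 0.225 mg/cycle

Loss = 14.883 - 13.902 = 0.981 g
Loss% = 0.981 / 14.883 x 100 = 6.59%
Rate = 0.981 / 4356 x 1000 = 0.225 mg/cycle


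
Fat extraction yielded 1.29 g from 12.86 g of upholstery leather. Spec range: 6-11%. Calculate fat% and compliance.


Fat content = 10.0%
Compliant: Yes


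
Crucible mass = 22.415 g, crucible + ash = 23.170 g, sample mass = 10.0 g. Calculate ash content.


Ash mass = 0.755 g
Ash content = 7.55%

Ash mass = 23.170 - 22.415 = 0.755 g
Ash% = 0.755 / 10.0 x 100 = 7.55%
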